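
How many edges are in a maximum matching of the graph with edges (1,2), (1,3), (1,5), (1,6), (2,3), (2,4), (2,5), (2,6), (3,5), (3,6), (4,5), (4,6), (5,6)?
3 (matching: (1,6), (2,3), (4,5); upper bound floor(n/2) = floor(6/2) = 3)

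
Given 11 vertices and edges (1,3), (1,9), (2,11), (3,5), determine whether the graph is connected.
No, it has 7 components: {1, 3, 5, 9}, {2, 11}, {4}, {6}, {7}, {8}, {10}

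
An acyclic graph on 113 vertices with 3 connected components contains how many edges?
110 (Each of the 3 component trees on V_i vertices has V_i - 1 edges; summing gives V - C = 113 - 3 = 110)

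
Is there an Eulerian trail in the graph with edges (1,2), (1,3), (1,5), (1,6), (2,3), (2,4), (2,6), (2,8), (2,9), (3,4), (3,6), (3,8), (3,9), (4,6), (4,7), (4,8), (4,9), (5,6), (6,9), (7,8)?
Yes — and in fact it has an Eulerian circuit (the graph is connected and all 9 vertices have even degree)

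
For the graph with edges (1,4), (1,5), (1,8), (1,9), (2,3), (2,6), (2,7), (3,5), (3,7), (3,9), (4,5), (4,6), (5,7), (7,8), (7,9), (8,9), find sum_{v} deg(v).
32 (handshake: sum of degrees = 2|E| = 2 x 16 = 32)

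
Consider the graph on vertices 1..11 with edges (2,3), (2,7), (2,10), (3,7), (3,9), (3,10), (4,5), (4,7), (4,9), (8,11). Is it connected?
No, it has 4 components: {1}, {2, 3, 4, 5, 7, 9, 10}, {6}, {8, 11}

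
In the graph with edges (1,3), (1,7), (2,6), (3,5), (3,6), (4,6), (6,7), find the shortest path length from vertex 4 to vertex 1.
3 (path: 4 -> 6 -> 3 -> 1, 3 edges)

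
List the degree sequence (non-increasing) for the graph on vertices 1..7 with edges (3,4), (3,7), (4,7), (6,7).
[3, 2, 2, 1, 0, 0, 0] (degrees: deg(1)=0, deg(2)=0, deg(3)=2, deg(4)=2, deg(5)=0, deg(6)=1, deg(7)=3)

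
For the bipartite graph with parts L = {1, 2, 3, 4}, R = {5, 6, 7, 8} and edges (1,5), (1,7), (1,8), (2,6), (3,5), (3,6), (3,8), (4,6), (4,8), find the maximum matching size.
4 (matching: (1,7), (2,6), (3,5), (4,8); upper bound min(|L|,|R|) = min(4,4) = 4)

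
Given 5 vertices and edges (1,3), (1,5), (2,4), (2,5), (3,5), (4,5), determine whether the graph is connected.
Yes (BFS from 1 visits [1, 3, 5, 2, 4] — all 5 vertices reached)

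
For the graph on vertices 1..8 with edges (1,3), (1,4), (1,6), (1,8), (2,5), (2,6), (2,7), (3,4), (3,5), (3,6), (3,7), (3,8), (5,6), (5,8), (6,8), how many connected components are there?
1 (components: {1, 2, 3, 4, 5, 6, 7, 8})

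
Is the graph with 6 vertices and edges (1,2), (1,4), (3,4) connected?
No, it has 3 components: {1, 2, 3, 4}, {5}, {6}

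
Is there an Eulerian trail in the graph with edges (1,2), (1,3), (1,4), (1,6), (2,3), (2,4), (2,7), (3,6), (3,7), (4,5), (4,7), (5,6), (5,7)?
Yes (the graph is connected and exactly 2 vertices have odd degree: {5, 6}; any Eulerian path must start and end at those)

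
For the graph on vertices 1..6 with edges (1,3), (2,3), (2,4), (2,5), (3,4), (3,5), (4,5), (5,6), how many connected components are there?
1 (components: {1, 2, 3, 4, 5, 6})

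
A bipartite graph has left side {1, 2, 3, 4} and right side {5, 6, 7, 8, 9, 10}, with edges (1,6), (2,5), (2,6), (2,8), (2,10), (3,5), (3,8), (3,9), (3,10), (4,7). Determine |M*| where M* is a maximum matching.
4 (matching: (1,6), (2,10), (3,9), (4,7); upper bound min(|L|,|R|) = min(4,6) = 4)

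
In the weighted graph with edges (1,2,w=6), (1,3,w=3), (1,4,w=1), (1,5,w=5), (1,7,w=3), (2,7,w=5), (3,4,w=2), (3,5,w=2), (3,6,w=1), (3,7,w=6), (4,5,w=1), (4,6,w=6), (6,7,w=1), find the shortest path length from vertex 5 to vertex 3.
2 (path: 5 -> 3; weights 2 = 2)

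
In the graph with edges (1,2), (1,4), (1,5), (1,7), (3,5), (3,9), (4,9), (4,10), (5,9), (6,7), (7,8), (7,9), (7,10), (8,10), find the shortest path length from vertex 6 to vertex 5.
3 (path: 6 -> 7 -> 1 -> 5, 3 edges)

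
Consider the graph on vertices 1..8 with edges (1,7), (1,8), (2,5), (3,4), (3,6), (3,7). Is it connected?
No, it has 2 components: {1, 3, 4, 6, 7, 8}, {2, 5}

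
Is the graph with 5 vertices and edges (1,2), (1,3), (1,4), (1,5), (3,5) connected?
Yes (BFS from 1 visits [1, 2, 3, 4, 5] — all 5 vertices reached)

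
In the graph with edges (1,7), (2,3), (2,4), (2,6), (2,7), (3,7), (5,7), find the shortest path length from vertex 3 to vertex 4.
2 (path: 3 -> 2 -> 4, 2 edges)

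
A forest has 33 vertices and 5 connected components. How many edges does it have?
28 (Each of the 5 component trees on V_i vertices has V_i - 1 edges; summing gives V - C = 33 - 5 = 28)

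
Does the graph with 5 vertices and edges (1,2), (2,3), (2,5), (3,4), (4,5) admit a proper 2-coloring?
Yes. Partition: {1, 3, 5}, {2, 4}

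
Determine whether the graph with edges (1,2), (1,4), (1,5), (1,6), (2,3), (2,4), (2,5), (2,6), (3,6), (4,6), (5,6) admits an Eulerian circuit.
No (4 vertices have odd degree: {2, 4, 5, 6}; Eulerian circuit requires 0)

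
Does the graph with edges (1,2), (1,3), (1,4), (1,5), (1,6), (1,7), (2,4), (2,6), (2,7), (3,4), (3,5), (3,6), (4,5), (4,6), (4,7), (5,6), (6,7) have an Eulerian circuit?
Yes (the graph is connected and all 7 vertices have even degree)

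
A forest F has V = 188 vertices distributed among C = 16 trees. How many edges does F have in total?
172 (Each of the 16 component trees on V_i vertices has V_i - 1 edges; summing gives V - C = 188 - 16 = 172)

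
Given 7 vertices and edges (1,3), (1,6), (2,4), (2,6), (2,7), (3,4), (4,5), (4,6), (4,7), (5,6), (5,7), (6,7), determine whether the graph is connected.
Yes (BFS from 1 visits [1, 3, 6, 4, 2, 5, 7] — all 7 vertices reached)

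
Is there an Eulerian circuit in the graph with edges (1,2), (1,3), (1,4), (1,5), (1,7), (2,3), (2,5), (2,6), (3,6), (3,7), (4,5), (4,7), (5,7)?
No (2 vertices have odd degree: {1, 4}; Eulerian circuit requires 0)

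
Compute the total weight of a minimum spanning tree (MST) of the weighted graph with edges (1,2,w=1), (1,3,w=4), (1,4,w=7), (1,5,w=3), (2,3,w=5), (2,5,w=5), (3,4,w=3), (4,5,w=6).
11 (MST edges: (1,2,w=1), (1,3,w=4), (1,5,w=3), (3,4,w=3); sum of weights 1 + 4 + 3 + 3 = 11)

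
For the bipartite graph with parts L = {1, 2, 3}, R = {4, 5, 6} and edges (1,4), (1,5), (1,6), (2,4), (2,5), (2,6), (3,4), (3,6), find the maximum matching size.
3 (matching: (1,6), (2,5), (3,4); upper bound min(|L|,|R|) = min(3,3) = 3)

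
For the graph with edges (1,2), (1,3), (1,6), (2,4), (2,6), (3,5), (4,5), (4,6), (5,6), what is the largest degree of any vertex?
4 (attained at vertex 6)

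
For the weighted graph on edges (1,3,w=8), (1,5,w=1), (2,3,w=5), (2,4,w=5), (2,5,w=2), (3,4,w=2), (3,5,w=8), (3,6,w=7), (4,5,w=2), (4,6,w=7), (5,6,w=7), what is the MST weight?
14 (MST edges: (1,5,w=1), (2,5,w=2), (3,4,w=2), (3,6,w=7), (4,5,w=2); sum of weights 1 + 2 + 2 + 7 + 2 = 14)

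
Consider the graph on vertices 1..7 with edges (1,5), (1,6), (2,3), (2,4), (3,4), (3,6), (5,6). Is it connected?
No, it has 2 components: {1, 2, 3, 4, 5, 6}, {7}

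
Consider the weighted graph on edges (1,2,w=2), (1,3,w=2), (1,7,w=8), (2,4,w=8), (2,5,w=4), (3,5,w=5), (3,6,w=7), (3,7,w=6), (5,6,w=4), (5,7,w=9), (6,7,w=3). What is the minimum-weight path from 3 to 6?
7 (path: 3 -> 6; weights 7 = 7)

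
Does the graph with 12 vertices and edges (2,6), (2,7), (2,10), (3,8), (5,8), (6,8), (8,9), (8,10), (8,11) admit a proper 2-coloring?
Yes. Partition: {1, 2, 4, 8, 12}, {3, 5, 6, 7, 9, 10, 11}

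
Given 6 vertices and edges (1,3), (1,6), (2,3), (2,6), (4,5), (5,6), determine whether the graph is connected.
Yes (BFS from 1 visits [1, 3, 6, 2, 5, 4] — all 6 vertices reached)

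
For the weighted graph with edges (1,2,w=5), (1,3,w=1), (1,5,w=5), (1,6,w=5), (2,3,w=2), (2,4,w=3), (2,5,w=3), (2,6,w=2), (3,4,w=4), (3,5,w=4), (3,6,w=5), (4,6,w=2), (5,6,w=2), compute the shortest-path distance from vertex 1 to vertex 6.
5 (path: 1 -> 6; weights 5 = 5)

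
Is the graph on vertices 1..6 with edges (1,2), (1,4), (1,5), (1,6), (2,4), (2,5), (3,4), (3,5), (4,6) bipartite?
No (odd cycle of length 3: 5 -> 1 -> 2 -> 5)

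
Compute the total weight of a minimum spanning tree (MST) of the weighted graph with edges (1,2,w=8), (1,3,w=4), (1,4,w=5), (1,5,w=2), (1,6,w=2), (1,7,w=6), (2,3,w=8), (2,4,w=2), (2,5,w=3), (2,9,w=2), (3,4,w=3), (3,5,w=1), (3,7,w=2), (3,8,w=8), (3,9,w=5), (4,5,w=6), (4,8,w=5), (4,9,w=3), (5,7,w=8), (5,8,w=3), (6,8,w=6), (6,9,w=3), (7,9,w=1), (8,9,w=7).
15 (MST edges: (1,5,w=2), (1,6,w=2), (2,4,w=2), (2,9,w=2), (3,5,w=1), (3,7,w=2), (5,8,w=3), (7,9,w=1); sum of weights 2 + 2 + 2 + 2 + 1 + 2 + 3 + 1 = 15)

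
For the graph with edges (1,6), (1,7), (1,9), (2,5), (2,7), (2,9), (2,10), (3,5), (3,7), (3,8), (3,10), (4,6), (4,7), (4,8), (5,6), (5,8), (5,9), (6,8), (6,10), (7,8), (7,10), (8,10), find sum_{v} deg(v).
44 (handshake: sum of degrees = 2|E| = 2 x 22 = 44)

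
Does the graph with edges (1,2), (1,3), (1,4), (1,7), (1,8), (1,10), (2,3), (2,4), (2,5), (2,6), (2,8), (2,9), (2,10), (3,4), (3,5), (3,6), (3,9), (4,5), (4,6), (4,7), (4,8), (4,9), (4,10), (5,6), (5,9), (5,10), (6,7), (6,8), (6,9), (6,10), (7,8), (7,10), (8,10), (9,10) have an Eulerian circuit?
No (2 vertices have odd degree: {4, 7}; Eulerian circuit requires 0)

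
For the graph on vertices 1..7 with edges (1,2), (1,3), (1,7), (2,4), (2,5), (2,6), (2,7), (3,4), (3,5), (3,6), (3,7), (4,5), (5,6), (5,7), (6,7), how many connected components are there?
1 (components: {1, 2, 3, 4, 5, 6, 7})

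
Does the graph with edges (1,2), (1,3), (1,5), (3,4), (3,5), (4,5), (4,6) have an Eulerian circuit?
No (6 vertices have odd degree: {1, 2, 3, 4, 5, 6}; Eulerian circuit requires 0)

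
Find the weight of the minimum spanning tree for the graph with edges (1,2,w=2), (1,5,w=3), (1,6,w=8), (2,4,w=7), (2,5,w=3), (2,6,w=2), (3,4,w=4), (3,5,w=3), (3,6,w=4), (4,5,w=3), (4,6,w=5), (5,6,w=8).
13 (MST edges: (1,2,w=2), (1,5,w=3), (2,6,w=2), (3,5,w=3), (4,5,w=3); sum of weights 2 + 3 + 2 + 3 + 3 = 13)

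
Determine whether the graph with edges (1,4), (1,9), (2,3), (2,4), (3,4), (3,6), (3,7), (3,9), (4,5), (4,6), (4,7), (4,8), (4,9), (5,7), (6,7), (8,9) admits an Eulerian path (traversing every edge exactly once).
Yes (the graph is connected and exactly 2 vertices have odd degree: {3, 6}; any Eulerian path must start and end at those)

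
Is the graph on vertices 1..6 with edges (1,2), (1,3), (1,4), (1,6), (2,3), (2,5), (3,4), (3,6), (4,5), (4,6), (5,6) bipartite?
No (odd cycle of length 3: 6 -> 1 -> 4 -> 6)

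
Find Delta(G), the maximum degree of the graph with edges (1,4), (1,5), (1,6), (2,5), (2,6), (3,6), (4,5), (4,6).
4 (attained at vertex 6)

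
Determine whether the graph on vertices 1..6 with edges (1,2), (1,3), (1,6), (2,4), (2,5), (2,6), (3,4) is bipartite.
No (odd cycle of length 3: 6 -> 1 -> 2 -> 6)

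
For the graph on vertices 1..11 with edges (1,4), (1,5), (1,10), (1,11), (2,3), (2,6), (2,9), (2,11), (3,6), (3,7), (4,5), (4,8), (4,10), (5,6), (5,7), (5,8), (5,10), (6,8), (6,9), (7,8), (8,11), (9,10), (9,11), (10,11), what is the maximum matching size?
5 (matching: (1,10), (2,11), (3,7), (5,8), (6,9); upper bound floor(n/2) = floor(11/2) = 5)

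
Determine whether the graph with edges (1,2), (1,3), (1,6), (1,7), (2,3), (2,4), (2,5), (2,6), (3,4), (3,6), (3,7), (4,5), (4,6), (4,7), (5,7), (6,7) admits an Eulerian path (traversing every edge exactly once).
No (6 vertices have odd degree: {2, 3, 4, 5, 6, 7}; Eulerian path requires 0 or 2)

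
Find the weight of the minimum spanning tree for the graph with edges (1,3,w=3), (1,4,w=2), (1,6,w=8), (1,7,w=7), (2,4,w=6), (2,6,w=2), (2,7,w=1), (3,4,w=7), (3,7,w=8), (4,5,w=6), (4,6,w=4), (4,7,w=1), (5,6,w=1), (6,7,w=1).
9 (MST edges: (1,3,w=3), (1,4,w=2), (2,7,w=1), (4,7,w=1), (5,6,w=1), (6,7,w=1); sum of weights 3 + 2 + 1 + 1 + 1 + 1 = 9)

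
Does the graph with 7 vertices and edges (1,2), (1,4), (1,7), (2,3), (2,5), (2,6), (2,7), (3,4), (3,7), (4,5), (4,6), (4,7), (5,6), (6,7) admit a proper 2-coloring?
No (odd cycle of length 3: 7 -> 1 -> 4 -> 7)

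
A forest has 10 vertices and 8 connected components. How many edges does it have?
2 (Each of the 8 component trees on V_i vertices has V_i - 1 edges; summing gives V - C = 10 - 8 = 2)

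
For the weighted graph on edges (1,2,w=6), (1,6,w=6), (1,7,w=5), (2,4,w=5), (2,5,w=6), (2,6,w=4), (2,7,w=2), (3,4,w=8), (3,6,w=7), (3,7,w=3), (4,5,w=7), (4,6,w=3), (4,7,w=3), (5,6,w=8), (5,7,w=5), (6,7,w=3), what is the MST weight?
21 (MST edges: (1,7,w=5), (2,7,w=2), (3,7,w=3), (4,6,w=3), (4,7,w=3), (5,7,w=5); sum of weights 5 + 2 + 3 + 3 + 3 + 5 = 21)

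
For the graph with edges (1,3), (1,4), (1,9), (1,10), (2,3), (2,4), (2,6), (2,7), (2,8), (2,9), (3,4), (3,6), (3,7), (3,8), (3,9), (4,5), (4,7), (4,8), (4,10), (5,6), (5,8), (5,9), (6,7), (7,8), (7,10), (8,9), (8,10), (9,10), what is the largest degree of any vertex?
7 (attained at vertices 3, 4, 8)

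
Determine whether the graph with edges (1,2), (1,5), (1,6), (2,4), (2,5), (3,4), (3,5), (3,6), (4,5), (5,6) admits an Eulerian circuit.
No (6 vertices have odd degree: {1, 2, 3, 4, 5, 6}; Eulerian circuit requires 0)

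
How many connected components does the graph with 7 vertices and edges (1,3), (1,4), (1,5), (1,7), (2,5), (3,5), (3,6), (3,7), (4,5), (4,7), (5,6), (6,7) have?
1 (components: {1, 2, 3, 4, 5, 6, 7})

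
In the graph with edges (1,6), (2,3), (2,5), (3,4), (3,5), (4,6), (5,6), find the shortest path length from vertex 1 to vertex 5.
2 (path: 1 -> 6 -> 5, 2 edges)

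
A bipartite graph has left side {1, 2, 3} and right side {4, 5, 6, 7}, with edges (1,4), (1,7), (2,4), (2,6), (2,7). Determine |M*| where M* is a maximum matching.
2 (matching: (1,7), (2,6); upper bound min(|L|,|R|) = min(3,4) = 3)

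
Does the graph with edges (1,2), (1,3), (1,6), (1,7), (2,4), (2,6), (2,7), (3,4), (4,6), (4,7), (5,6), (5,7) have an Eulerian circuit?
Yes (the graph is connected and all 7 vertices have even degree)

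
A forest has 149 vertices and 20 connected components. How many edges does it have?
129 (Each of the 20 component trees on V_i vertices has V_i - 1 edges; summing gives V - C = 149 - 20 = 129)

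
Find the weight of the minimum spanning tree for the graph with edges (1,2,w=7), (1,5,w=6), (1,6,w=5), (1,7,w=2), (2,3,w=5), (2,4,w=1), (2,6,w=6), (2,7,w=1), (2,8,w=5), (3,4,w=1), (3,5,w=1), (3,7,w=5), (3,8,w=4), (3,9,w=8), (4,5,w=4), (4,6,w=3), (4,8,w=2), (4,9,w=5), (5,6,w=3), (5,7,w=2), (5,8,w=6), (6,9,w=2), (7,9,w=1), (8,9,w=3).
11 (MST edges: (1,7,w=2), (2,4,w=1), (2,7,w=1), (3,4,w=1), (3,5,w=1), (4,8,w=2), (6,9,w=2), (7,9,w=1); sum of weights 2 + 1 + 1 + 1 + 1 + 2 + 2 + 1 = 11)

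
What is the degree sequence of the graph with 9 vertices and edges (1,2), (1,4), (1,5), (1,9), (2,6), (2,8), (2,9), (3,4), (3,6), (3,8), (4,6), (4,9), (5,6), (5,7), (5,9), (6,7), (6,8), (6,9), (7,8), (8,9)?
[7, 6, 5, 4, 4, 4, 4, 3, 3] (degrees: deg(1)=4, deg(2)=4, deg(3)=3, deg(4)=4, deg(5)=4, deg(6)=7, deg(7)=3, deg(8)=5, deg(9)=6)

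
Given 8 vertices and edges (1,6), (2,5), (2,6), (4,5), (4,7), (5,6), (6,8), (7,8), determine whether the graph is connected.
No, it has 2 components: {1, 2, 4, 5, 6, 7, 8}, {3}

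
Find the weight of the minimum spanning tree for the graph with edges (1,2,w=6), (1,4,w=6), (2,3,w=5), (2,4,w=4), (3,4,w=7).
15 (MST edges: (1,4,w=6), (2,3,w=5), (2,4,w=4); sum of weights 6 + 5 + 4 = 15)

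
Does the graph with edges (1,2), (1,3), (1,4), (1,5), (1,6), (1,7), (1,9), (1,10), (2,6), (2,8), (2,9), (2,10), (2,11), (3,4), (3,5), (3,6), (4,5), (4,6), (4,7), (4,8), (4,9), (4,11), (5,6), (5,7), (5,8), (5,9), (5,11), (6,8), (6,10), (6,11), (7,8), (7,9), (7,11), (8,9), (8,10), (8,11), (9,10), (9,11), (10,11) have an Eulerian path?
Yes — and in fact it has an Eulerian circuit (the graph is connected and all 11 vertices have even degree)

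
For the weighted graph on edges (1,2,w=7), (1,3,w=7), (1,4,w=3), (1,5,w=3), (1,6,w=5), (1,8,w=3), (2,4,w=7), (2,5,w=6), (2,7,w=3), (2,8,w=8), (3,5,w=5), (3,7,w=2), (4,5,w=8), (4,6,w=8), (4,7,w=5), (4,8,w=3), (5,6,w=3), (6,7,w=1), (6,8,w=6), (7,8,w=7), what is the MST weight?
18 (MST edges: (1,4,w=3), (1,5,w=3), (1,8,w=3), (2,7,w=3), (3,7,w=2), (5,6,w=3), (6,7,w=1); sum of weights 3 + 3 + 3 + 3 + 2 + 3 + 1 = 18)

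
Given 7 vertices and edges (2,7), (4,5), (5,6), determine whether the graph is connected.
No, it has 4 components: {1}, {2, 7}, {3}, {4, 5, 6}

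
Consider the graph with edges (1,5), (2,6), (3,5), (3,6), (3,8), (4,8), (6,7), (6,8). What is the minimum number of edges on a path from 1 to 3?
2 (path: 1 -> 5 -> 3, 2 edges)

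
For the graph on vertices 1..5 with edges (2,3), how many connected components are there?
4 (components: {1}, {2, 3}, {4}, {5})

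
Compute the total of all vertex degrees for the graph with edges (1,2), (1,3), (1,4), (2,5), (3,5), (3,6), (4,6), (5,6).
16 (handshake: sum of degrees = 2|E| = 2 x 8 = 16)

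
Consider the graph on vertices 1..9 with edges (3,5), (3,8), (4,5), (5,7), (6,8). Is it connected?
No, it has 4 components: {1}, {2}, {3, 4, 5, 6, 7, 8}, {9}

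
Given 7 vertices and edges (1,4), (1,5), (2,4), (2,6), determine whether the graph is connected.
No, it has 3 components: {1, 2, 4, 5, 6}, {3}, {7}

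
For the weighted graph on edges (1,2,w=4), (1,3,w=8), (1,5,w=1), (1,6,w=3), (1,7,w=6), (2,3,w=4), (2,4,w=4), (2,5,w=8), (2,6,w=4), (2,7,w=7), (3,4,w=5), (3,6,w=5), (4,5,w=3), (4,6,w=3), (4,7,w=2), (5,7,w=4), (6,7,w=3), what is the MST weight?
17 (MST edges: (1,2,w=4), (1,5,w=1), (1,6,w=3), (2,3,w=4), (4,5,w=3), (4,7,w=2); sum of weights 4 + 1 + 3 + 4 + 3 + 2 = 17)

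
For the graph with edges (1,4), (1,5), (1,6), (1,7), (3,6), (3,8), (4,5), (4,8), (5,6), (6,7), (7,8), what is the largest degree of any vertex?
4 (attained at vertices 1, 6)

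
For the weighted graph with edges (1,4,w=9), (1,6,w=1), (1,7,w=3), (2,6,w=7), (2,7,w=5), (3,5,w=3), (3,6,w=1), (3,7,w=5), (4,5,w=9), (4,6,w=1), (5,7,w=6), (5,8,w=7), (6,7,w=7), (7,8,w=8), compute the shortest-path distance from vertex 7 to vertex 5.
6 (path: 7 -> 5; weights 6 = 6)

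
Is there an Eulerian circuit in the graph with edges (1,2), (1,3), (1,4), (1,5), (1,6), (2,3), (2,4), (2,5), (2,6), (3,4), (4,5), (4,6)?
No (6 vertices have odd degree: {1, 2, 3, 4, 5, 6}; Eulerian circuit requires 0)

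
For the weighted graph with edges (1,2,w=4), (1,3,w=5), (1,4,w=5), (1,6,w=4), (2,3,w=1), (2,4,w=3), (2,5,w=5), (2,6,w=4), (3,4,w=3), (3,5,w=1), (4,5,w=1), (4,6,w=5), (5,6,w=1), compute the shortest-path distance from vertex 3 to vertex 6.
2 (path: 3 -> 5 -> 6; weights 1 + 1 = 2)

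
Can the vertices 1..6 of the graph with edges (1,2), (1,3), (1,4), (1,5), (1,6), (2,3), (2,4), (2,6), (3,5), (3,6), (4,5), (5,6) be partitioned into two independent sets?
No (odd cycle of length 3: 2 -> 1 -> 4 -> 2)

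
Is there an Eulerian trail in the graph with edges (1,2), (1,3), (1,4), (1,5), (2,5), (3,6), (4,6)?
Yes — and in fact it has an Eulerian circuit (the graph is connected and all 6 vertices have even degree)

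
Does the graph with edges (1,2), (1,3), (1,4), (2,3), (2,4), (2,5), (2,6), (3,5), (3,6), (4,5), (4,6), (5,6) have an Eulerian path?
Yes (the graph is connected and exactly 2 vertices have odd degree: {1, 2}; any Eulerian path must start and end at those)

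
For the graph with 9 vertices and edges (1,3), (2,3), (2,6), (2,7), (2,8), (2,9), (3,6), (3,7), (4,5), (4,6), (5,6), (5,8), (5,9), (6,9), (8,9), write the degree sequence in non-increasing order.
[5, 5, 4, 4, 4, 3, 2, 2, 1] (degrees: deg(1)=1, deg(2)=5, deg(3)=4, deg(4)=2, deg(5)=4, deg(6)=5, deg(7)=2, deg(8)=3, deg(9)=4)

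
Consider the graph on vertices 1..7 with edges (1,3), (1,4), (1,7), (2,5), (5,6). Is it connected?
No, it has 2 components: {1, 3, 4, 7}, {2, 5, 6}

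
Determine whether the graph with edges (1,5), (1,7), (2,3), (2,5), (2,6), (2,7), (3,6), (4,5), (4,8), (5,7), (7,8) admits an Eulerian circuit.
Yes (the graph is connected and all 8 vertices have even degree)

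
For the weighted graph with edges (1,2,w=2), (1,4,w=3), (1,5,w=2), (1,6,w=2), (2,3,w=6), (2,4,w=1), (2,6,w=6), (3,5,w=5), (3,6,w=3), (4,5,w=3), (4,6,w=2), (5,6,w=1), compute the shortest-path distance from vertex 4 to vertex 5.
3 (path: 4 -> 5; weights 3 = 3)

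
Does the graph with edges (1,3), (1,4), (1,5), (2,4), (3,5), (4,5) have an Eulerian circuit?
No (4 vertices have odd degree: {1, 2, 4, 5}; Eulerian circuit requires 0)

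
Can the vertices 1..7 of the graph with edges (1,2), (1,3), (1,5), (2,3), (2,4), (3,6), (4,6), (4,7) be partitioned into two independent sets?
No (odd cycle of length 3: 3 -> 1 -> 2 -> 3)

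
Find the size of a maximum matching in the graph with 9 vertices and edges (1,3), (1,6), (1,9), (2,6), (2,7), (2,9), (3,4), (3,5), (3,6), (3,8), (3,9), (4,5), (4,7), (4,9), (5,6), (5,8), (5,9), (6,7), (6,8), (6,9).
4 (matching: (2,7), (3,4), (5,8), (6,9); upper bound floor(n/2) = floor(9/2) = 4)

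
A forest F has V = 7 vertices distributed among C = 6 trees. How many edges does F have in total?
1 (Each of the 6 component trees on V_i vertices has V_i - 1 edges; summing gives V - C = 7 - 6 = 1)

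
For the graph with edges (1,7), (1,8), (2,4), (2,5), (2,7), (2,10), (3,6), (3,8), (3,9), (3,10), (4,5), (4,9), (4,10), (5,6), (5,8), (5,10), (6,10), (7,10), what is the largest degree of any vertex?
6 (attained at vertex 10)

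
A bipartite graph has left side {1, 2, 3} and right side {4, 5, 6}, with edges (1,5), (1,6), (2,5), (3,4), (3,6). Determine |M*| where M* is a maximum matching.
3 (matching: (1,6), (2,5), (3,4); upper bound min(|L|,|R|) = min(3,3) = 3)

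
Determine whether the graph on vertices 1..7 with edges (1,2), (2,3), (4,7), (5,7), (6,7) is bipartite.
Yes. Partition: {1, 3, 4, 5, 6}, {2, 7}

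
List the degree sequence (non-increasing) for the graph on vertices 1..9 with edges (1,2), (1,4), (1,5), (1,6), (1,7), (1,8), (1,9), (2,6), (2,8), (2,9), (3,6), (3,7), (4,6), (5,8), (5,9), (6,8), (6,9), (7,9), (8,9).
[7, 6, 6, 5, 4, 3, 3, 2, 2] (degrees: deg(1)=7, deg(2)=4, deg(3)=2, deg(4)=2, deg(5)=3, deg(6)=6, deg(7)=3, deg(8)=5, deg(9)=6)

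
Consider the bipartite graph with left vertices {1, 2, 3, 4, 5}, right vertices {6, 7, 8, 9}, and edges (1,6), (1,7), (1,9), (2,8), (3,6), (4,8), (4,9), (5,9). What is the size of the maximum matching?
4 (matching: (1,7), (2,8), (3,6), (4,9); upper bound min(|L|,|R|) = min(5,4) = 4)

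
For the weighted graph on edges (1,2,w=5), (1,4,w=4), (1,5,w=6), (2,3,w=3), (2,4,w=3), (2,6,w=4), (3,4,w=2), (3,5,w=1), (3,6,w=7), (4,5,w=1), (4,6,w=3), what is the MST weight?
12 (MST edges: (1,4,w=4), (2,4,w=3), (3,5,w=1), (4,5,w=1), (4,6,w=3); sum of weights 4 + 3 + 1 + 1 + 3 = 12)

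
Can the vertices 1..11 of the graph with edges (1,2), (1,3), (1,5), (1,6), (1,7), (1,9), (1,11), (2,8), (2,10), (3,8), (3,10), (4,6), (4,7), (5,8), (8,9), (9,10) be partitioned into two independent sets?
Yes. Partition: {1, 4, 8, 10}, {2, 3, 5, 6, 7, 9, 11}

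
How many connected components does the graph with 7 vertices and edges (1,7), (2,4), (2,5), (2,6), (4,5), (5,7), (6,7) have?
2 (components: {1, 2, 4, 5, 6, 7}, {3})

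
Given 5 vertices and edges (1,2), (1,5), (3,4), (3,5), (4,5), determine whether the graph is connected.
Yes (BFS from 1 visits [1, 2, 5, 3, 4] — all 5 vertices reached)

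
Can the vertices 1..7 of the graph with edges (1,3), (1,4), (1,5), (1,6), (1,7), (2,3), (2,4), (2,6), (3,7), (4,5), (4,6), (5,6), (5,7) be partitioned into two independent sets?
No (odd cycle of length 3: 4 -> 1 -> 5 -> 4)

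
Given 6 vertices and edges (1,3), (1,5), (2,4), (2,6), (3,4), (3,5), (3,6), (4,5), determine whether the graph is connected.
Yes (BFS from 1 visits [1, 3, 5, 4, 6, 2] — all 6 vertices reached)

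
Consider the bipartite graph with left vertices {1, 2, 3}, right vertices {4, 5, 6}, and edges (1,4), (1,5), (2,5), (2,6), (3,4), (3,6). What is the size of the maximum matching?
3 (matching: (1,5), (2,6), (3,4); upper bound min(|L|,|R|) = min(3,3) = 3)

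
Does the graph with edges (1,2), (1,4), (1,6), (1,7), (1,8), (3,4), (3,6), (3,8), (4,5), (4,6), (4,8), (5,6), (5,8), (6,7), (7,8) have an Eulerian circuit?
No (8 vertices have odd degree: {1, 2, 3, 4, 5, 6, 7, 8}; Eulerian circuit requires 0)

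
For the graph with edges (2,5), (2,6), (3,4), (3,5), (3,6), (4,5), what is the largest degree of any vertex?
3 (attained at vertices 3, 5)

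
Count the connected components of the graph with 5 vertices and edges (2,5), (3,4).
3 (components: {1}, {2, 5}, {3, 4})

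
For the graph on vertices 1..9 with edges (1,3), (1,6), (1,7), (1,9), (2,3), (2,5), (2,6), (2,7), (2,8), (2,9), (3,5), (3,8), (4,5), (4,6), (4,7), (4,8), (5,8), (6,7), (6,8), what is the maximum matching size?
4 (matching: (1,6), (2,9), (4,7), (5,8); upper bound floor(n/2) = floor(9/2) = 4)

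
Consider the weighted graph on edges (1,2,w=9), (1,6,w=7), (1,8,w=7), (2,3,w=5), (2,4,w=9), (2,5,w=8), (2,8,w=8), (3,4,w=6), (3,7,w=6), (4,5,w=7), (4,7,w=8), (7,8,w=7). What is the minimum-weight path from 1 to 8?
7 (path: 1 -> 8; weights 7 = 7)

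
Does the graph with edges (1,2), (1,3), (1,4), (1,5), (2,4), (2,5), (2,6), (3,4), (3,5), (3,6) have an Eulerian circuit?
No (2 vertices have odd degree: {4, 5}; Eulerian circuit requires 0)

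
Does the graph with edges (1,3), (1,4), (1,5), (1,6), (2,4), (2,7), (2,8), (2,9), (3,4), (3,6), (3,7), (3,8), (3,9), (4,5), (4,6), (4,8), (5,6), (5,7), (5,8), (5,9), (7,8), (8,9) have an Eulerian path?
Yes — and in fact it has an Eulerian circuit (the graph is connected and all 9 vertices have even degree)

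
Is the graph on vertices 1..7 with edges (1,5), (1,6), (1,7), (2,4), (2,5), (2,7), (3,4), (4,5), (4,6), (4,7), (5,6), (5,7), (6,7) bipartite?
No (odd cycle of length 3: 6 -> 1 -> 7 -> 6)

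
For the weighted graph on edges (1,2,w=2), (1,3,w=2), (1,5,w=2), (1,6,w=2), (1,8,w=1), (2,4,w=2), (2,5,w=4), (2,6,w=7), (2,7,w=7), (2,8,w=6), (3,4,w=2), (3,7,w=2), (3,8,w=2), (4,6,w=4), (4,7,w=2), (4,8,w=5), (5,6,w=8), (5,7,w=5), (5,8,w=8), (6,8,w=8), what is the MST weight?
13 (MST edges: (1,2,w=2), (1,3,w=2), (1,5,w=2), (1,6,w=2), (1,8,w=1), (2,4,w=2), (3,7,w=2); sum of weights 2 + 2 + 2 + 2 + 1 + 2 + 2 = 13)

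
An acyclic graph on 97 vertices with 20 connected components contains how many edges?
77 (Each of the 20 component trees on V_i vertices has V_i - 1 edges; summing gives V - C = 97 - 20 = 77)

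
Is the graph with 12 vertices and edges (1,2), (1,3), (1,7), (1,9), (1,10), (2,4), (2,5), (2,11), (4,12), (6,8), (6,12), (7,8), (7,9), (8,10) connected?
Yes (BFS from 1 visits [1, 2, 3, 7, 9, 10, 4, 5, 11, 8, 12, 6] — all 12 vertices reached)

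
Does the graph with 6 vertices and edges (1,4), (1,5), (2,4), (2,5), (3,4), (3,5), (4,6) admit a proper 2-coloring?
Yes. Partition: {1, 2, 3, 6}, {4, 5}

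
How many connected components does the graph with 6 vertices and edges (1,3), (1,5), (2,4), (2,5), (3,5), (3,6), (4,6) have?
1 (components: {1, 2, 3, 4, 5, 6})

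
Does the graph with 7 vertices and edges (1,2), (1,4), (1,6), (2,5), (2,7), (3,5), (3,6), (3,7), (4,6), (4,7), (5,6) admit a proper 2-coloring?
No (odd cycle of length 3: 4 -> 1 -> 6 -> 4)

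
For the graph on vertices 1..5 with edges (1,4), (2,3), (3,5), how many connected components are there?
2 (components: {1, 4}, {2, 3, 5})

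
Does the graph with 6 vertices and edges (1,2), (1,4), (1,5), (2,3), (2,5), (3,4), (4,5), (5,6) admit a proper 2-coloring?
No (odd cycle of length 3: 2 -> 1 -> 5 -> 2)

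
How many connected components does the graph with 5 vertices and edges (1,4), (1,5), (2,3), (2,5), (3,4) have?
1 (components: {1, 2, 3, 4, 5})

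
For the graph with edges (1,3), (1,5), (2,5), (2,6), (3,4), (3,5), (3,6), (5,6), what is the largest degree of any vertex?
4 (attained at vertices 3, 5)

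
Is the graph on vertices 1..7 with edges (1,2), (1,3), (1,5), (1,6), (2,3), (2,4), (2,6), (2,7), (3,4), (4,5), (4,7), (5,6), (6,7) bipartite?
No (odd cycle of length 3: 6 -> 1 -> 5 -> 6)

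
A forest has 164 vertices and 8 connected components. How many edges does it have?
156 (Each of the 8 component trees on V_i vertices has V_i - 1 edges; summing gives V - C = 164 - 8 = 156)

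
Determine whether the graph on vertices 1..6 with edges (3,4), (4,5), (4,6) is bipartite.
Yes. Partition: {1, 2, 3, 5, 6}, {4}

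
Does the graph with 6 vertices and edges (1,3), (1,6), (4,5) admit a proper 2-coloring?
Yes. Partition: {1, 2, 4}, {3, 5, 6}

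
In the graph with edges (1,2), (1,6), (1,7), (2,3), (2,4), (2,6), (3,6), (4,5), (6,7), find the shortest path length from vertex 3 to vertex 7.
2 (path: 3 -> 6 -> 7, 2 edges)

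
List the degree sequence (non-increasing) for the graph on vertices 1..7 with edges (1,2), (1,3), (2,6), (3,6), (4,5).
[2, 2, 2, 2, 1, 1, 0] (degrees: deg(1)=2, deg(2)=2, deg(3)=2, deg(4)=1, deg(5)=1, deg(6)=2, deg(7)=0)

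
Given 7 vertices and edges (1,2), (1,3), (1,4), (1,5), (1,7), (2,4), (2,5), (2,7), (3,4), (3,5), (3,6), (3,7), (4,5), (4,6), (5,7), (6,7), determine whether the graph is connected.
Yes (BFS from 1 visits [1, 2, 3, 4, 5, 7, 6] — all 7 vertices reached)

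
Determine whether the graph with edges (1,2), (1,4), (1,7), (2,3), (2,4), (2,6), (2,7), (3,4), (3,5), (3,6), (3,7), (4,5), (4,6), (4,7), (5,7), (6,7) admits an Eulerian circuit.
No (4 vertices have odd degree: {1, 2, 3, 5}; Eulerian circuit requires 0)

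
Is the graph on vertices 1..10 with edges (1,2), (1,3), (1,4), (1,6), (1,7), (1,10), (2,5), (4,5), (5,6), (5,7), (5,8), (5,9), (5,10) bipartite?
Yes. Partition: {1, 5}, {2, 3, 4, 6, 7, 8, 9, 10}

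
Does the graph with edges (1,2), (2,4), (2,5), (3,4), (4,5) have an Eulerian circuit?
No (4 vertices have odd degree: {1, 2, 3, 4}; Eulerian circuit requires 0)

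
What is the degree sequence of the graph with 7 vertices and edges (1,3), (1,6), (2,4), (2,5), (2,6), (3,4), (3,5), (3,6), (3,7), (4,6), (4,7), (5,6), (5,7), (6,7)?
[6, 5, 4, 4, 4, 3, 2] (degrees: deg(1)=2, deg(2)=3, deg(3)=5, deg(4)=4, deg(5)=4, deg(6)=6, deg(7)=4)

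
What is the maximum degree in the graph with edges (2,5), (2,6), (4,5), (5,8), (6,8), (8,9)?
3 (attained at vertices 5, 8)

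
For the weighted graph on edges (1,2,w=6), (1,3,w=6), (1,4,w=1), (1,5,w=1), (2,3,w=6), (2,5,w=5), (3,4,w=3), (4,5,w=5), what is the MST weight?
10 (MST edges: (1,4,w=1), (1,5,w=1), (2,5,w=5), (3,4,w=3); sum of weights 1 + 1 + 5 + 3 = 10)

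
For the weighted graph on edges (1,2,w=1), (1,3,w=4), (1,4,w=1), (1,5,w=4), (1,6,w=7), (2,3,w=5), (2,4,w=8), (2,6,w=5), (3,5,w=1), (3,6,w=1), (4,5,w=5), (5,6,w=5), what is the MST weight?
8 (MST edges: (1,2,w=1), (1,3,w=4), (1,4,w=1), (3,5,w=1), (3,6,w=1); sum of weights 1 + 4 + 1 + 1 + 1 = 8)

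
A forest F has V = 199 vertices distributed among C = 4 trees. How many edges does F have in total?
195 (Each of the 4 component trees on V_i vertices has V_i - 1 edges; summing gives V - C = 199 - 4 = 195)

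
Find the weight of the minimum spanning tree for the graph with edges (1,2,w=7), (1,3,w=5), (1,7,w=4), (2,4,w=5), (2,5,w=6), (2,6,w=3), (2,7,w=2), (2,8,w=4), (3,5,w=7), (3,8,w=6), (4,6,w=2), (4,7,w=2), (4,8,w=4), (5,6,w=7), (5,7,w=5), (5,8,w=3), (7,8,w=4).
22 (MST edges: (1,3,w=5), (1,7,w=4), (2,7,w=2), (2,8,w=4), (4,6,w=2), (4,7,w=2), (5,8,w=3); sum of weights 5 + 4 + 2 + 4 + 2 + 2 + 3 = 22)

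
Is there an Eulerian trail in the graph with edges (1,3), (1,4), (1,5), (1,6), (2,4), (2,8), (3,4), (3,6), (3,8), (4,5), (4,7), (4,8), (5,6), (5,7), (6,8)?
Yes — and in fact it has an Eulerian circuit (the graph is connected and all 8 vertices have even degree)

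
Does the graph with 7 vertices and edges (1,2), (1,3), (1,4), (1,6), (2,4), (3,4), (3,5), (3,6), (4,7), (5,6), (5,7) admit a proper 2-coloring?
No (odd cycle of length 3: 6 -> 1 -> 3 -> 6)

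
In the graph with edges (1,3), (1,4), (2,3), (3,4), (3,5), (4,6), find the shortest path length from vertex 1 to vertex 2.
2 (path: 1 -> 3 -> 2, 2 edges)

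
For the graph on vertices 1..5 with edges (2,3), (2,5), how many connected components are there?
3 (components: {1}, {2, 3, 5}, {4})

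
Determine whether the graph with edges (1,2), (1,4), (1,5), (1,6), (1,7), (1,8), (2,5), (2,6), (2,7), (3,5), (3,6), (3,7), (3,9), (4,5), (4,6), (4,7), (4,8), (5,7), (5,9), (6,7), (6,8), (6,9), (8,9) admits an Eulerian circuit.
No (2 vertices have odd degree: {4, 6}; Eulerian circuit requires 0)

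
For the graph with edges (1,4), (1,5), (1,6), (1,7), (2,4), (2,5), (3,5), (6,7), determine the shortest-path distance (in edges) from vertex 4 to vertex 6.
2 (path: 4 -> 1 -> 6, 2 edges)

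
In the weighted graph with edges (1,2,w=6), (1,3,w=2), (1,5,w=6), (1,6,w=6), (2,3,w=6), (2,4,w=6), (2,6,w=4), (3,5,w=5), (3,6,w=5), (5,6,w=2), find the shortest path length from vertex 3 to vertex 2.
6 (path: 3 -> 2; weights 6 = 6)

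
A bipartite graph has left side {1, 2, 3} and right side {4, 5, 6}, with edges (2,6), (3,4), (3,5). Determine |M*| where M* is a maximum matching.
2 (matching: (2,6), (3,5); upper bound min(|L|,|R|) = min(3,3) = 3)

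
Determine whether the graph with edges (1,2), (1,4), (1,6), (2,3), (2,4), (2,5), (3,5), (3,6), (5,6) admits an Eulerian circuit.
No (4 vertices have odd degree: {1, 3, 5, 6}; Eulerian circuit requires 0)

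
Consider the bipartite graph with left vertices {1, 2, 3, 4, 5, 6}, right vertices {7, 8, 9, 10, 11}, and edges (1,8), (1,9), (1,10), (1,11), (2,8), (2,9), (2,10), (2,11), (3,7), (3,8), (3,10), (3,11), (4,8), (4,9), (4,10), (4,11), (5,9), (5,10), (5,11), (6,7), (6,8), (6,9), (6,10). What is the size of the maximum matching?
5 (matching: (1,11), (2,10), (3,8), (4,9), (6,7); upper bound min(|L|,|R|) = min(6,5) = 5)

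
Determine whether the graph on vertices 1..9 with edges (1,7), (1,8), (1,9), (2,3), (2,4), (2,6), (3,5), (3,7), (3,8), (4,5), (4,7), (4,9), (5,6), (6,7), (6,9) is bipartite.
Yes. Partition: {1, 3, 4, 6}, {2, 5, 7, 8, 9}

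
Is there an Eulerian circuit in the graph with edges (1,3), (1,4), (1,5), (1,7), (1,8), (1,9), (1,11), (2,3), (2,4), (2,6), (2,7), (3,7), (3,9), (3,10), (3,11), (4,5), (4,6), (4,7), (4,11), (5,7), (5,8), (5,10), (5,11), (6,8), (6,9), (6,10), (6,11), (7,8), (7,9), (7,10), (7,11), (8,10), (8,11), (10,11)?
No (2 vertices have odd degree: {1, 7}; Eulerian circuit requires 0)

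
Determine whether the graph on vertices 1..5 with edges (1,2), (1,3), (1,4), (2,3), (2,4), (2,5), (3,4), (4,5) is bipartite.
No (odd cycle of length 3: 2 -> 1 -> 4 -> 2)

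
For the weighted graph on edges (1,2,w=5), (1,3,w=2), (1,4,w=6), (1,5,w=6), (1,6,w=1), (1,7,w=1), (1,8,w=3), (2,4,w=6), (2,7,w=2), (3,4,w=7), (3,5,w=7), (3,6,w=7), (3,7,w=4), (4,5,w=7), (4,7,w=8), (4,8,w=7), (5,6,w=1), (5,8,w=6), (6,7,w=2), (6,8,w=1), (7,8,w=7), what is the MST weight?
14 (MST edges: (1,3,w=2), (1,4,w=6), (1,6,w=1), (1,7,w=1), (2,7,w=2), (5,6,w=1), (6,8,w=1); sum of weights 2 + 6 + 1 + 1 + 2 + 1 + 1 = 14)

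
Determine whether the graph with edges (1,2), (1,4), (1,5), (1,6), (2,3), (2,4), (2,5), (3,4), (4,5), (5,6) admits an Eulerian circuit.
Yes (the graph is connected and all 6 vertices have even degree)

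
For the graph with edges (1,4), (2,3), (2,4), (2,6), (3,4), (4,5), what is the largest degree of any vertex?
4 (attained at vertex 4)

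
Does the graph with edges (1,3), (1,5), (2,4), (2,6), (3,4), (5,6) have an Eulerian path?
Yes — and in fact it has an Eulerian circuit (the graph is connected and all 6 vertices have even degree)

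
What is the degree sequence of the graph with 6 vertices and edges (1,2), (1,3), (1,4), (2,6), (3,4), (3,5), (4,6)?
[3, 3, 3, 2, 2, 1] (degrees: deg(1)=3, deg(2)=2, deg(3)=3, deg(4)=3, deg(5)=1, deg(6)=2)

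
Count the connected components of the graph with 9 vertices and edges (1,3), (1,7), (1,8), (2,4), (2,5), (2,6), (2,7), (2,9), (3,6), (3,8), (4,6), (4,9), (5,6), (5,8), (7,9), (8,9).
1 (components: {1, 2, 3, 4, 5, 6, 7, 8, 9})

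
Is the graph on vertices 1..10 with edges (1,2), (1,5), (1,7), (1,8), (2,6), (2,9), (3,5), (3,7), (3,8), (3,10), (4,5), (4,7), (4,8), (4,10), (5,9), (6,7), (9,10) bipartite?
Yes. Partition: {1, 3, 4, 6, 9}, {2, 5, 7, 8, 10}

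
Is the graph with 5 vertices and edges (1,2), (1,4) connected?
No, it has 3 components: {1, 2, 4}, {3}, {5}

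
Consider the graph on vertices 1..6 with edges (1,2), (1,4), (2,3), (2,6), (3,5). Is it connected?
Yes (BFS from 1 visits [1, 2, 4, 3, 6, 5] — all 6 vertices reached)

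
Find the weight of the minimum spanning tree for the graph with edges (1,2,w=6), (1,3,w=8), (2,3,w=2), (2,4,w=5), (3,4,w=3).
11 (MST edges: (1,2,w=6), (2,3,w=2), (3,4,w=3); sum of weights 6 + 2 + 3 = 11)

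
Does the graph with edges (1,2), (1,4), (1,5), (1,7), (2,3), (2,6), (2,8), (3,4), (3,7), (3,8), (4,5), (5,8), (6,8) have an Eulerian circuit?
No (2 vertices have odd degree: {4, 5}; Eulerian circuit requires 0)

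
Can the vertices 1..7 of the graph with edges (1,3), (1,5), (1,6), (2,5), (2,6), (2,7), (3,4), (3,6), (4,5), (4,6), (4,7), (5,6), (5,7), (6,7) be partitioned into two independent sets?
No (odd cycle of length 3: 5 -> 1 -> 6 -> 5)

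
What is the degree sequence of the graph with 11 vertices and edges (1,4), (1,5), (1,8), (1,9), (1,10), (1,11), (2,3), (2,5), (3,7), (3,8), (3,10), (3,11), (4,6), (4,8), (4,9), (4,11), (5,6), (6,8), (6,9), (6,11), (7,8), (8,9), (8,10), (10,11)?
[7, 6, 5, 5, 5, 5, 4, 4, 3, 2, 2] (degrees: deg(1)=6, deg(2)=2, deg(3)=5, deg(4)=5, deg(5)=3, deg(6)=5, deg(7)=2, deg(8)=7, deg(9)=4, deg(10)=4, deg(11)=5)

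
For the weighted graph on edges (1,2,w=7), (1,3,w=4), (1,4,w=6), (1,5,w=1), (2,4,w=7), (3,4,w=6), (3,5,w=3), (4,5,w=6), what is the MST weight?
17 (MST edges: (1,2,w=7), (1,4,w=6), (1,5,w=1), (3,5,w=3); sum of weights 7 + 6 + 1 + 3 = 17)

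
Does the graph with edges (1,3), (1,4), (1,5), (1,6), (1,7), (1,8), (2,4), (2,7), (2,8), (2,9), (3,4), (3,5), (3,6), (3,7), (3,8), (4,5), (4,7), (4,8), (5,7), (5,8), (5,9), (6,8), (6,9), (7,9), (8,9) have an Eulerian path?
Yes (the graph is connected and exactly 2 vertices have odd degree: {8, 9}; any Eulerian path must start and end at those)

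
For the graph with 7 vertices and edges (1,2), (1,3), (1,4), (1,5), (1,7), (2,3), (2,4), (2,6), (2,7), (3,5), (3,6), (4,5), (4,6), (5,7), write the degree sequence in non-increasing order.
[5, 5, 4, 4, 4, 3, 3] (degrees: deg(1)=5, deg(2)=5, deg(3)=4, deg(4)=4, deg(5)=4, deg(6)=3, deg(7)=3)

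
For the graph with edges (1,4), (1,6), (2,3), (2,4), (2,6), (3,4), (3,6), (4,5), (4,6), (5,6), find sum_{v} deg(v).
20 (handshake: sum of degrees = 2|E| = 2 x 10 = 20)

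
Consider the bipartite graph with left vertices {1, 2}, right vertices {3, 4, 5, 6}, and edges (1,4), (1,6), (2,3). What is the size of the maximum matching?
2 (matching: (1,6), (2,3); upper bound min(|L|,|R|) = min(2,4) = 2)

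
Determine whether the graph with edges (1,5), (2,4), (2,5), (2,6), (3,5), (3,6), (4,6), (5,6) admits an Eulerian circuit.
No (2 vertices have odd degree: {1, 2}; Eulerian circuit requires 0)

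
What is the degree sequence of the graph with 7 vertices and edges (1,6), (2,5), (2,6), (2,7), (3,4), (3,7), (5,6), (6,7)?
[4, 3, 3, 2, 2, 1, 1] (degrees: deg(1)=1, deg(2)=3, deg(3)=2, deg(4)=1, deg(5)=2, deg(6)=4, deg(7)=3)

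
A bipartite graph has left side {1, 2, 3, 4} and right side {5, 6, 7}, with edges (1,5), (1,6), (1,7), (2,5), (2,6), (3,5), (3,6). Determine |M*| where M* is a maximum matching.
3 (matching: (1,7), (2,6), (3,5); upper bound min(|L|,|R|) = min(4,3) = 3)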